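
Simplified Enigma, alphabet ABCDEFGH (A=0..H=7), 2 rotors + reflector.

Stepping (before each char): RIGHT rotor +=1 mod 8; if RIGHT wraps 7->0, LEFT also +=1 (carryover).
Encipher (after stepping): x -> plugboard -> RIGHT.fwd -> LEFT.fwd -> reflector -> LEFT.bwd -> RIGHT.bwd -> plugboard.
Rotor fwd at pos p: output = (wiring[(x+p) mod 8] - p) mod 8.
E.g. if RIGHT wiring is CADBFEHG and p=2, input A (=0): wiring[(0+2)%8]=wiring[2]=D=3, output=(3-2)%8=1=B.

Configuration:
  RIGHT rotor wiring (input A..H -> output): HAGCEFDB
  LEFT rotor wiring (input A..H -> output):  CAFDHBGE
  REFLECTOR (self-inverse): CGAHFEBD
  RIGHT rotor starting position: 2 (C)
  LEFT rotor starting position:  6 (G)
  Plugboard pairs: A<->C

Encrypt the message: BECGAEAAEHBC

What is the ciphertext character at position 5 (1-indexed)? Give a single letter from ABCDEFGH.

Char 1 ('B'): step: R->3, L=6; B->plug->B->R->B->L->G->refl->B->L'->G->R'->E->plug->E
Char 2 ('E'): step: R->4, L=6; E->plug->E->R->D->L->C->refl->A->L'->A->R'->A->plug->C
Char 3 ('C'): step: R->5, L=6; C->plug->A->R->A->L->A->refl->C->L'->D->R'->E->plug->E
Char 4 ('G'): step: R->6, L=6; G->plug->G->R->G->L->B->refl->G->L'->B->R'->C->plug->A
Char 5 ('A'): step: R->7, L=6; A->plug->C->R->B->L->G->refl->B->L'->G->R'->G->plug->G

G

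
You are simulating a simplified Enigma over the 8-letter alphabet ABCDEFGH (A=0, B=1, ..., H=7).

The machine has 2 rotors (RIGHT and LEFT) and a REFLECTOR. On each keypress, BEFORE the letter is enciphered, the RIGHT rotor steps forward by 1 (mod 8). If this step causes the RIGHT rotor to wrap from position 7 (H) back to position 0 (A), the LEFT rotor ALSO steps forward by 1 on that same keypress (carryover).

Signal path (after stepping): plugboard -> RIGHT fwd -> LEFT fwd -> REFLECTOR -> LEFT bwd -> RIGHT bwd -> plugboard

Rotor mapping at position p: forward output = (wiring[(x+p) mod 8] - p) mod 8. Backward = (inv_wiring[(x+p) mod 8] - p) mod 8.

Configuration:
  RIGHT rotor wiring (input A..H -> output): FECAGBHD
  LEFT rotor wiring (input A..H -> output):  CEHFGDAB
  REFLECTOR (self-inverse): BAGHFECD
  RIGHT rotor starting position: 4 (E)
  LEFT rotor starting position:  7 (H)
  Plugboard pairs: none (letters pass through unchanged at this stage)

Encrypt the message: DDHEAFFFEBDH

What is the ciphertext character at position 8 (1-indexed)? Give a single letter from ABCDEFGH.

Char 1 ('D'): step: R->5, L=7; D->plug->D->R->A->L->C->refl->G->L'->E->R'->A->plug->A
Char 2 ('D'): step: R->6, L=7; D->plug->D->R->G->L->E->refl->F->L'->C->R'->F->plug->F
Char 3 ('H'): step: R->7, L=7; H->plug->H->R->A->L->C->refl->G->L'->E->R'->A->plug->A
Char 4 ('E'): step: R->0, L->0 (L advanced); E->plug->E->R->G->L->A->refl->B->L'->H->R'->G->plug->G
Char 5 ('A'): step: R->1, L=0; A->plug->A->R->D->L->F->refl->E->L'->B->R'->B->plug->B
Char 6 ('F'): step: R->2, L=0; F->plug->F->R->B->L->E->refl->F->L'->D->R'->G->plug->G
Char 7 ('F'): step: R->3, L=0; F->plug->F->R->C->L->H->refl->D->L'->F->R'->A->plug->A
Char 8 ('F'): step: R->4, L=0; F->plug->F->R->A->L->C->refl->G->L'->E->R'->H->plug->H

H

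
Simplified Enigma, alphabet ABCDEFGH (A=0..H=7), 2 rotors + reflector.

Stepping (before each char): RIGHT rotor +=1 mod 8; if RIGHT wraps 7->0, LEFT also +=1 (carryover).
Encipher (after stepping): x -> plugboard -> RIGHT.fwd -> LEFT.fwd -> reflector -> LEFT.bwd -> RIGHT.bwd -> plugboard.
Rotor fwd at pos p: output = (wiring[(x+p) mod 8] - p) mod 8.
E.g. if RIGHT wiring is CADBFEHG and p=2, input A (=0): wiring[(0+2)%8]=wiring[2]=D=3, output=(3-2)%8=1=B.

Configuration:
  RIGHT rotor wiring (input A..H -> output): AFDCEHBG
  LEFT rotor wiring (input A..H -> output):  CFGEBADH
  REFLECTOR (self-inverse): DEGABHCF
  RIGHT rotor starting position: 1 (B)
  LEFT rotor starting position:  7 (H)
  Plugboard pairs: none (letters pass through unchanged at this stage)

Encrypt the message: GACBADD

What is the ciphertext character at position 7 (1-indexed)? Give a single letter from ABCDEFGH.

Char 1 ('G'): step: R->2, L=7; G->plug->G->R->G->L->B->refl->E->L'->H->R'->E->plug->E
Char 2 ('A'): step: R->3, L=7; A->plug->A->R->H->L->E->refl->B->L'->G->R'->D->plug->D
Char 3 ('C'): step: R->4, L=7; C->plug->C->R->F->L->C->refl->G->L'->C->R'->D->plug->D
Char 4 ('B'): step: R->5, L=7; B->plug->B->R->E->L->F->refl->H->L'->D->R'->D->plug->D
Char 5 ('A'): step: R->6, L=7; A->plug->A->R->D->L->H->refl->F->L'->E->R'->F->plug->F
Char 6 ('D'): step: R->7, L=7; D->plug->D->R->E->L->F->refl->H->L'->D->R'->E->plug->E
Char 7 ('D'): step: R->0, L->0 (L advanced); D->plug->D->R->C->L->G->refl->C->L'->A->R'->A->plug->A

A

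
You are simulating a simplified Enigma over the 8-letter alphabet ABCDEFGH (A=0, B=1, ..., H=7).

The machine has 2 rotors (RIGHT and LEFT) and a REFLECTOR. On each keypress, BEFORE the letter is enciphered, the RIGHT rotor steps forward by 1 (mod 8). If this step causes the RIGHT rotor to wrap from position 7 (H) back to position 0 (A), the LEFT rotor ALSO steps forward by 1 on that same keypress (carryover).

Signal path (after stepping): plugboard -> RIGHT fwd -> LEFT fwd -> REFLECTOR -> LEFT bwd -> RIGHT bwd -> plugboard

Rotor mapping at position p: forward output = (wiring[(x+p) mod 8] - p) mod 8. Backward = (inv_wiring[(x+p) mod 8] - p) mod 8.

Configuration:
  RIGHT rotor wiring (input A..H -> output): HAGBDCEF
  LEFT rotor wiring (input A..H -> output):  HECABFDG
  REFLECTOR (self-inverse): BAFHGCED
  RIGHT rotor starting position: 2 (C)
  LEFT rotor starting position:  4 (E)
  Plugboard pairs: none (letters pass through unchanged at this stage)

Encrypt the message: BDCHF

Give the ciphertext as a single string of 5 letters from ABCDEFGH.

Answer: HHEDE

Derivation:
Char 1 ('B'): step: R->3, L=4; B->plug->B->R->A->L->F->refl->C->L'->D->R'->H->plug->H
Char 2 ('D'): step: R->4, L=4; D->plug->D->R->B->L->B->refl->A->L'->F->R'->H->plug->H
Char 3 ('C'): step: R->5, L=4; C->plug->C->R->A->L->F->refl->C->L'->D->R'->E->plug->E
Char 4 ('H'): step: R->6, L=4; H->plug->H->R->E->L->D->refl->H->L'->C->R'->D->plug->D
Char 5 ('F'): step: R->7, L=4; F->plug->F->R->E->L->D->refl->H->L'->C->R'->E->plug->E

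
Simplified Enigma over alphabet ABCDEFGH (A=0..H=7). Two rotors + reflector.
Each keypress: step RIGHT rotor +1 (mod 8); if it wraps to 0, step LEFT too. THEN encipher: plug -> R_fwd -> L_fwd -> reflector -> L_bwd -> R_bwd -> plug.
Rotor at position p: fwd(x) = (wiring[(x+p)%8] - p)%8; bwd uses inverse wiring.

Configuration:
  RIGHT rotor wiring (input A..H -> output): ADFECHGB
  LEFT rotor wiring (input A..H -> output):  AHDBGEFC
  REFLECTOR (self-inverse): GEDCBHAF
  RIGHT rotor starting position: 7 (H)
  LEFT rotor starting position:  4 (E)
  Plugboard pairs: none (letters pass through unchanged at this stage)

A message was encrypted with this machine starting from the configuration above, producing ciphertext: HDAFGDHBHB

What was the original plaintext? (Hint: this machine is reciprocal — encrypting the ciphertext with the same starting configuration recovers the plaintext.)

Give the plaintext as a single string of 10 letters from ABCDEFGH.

Char 1 ('H'): step: R->0, L->5 (L advanced); H->plug->H->R->B->L->A->refl->G->L'->F->R'->C->plug->C
Char 2 ('D'): step: R->1, L=5; D->plug->D->R->B->L->A->refl->G->L'->F->R'->F->plug->F
Char 3 ('A'): step: R->2, L=5; A->plug->A->R->D->L->D->refl->C->L'->E->R'->E->plug->E
Char 4 ('F'): step: R->3, L=5; F->plug->F->R->F->L->G->refl->A->L'->B->R'->A->plug->A
Char 5 ('G'): step: R->4, L=5; G->plug->G->R->B->L->A->refl->G->L'->F->R'->D->plug->D
Char 6 ('D'): step: R->5, L=5; D->plug->D->R->D->L->D->refl->C->L'->E->R'->C->plug->C
Char 7 ('H'): step: R->6, L=5; H->plug->H->R->B->L->A->refl->G->L'->F->R'->D->plug->D
Char 8 ('B'): step: R->7, L=5; B->plug->B->R->B->L->A->refl->G->L'->F->R'->E->plug->E
Char 9 ('H'): step: R->0, L->6 (L advanced); H->plug->H->R->B->L->E->refl->B->L'->D->R'->B->plug->B
Char 10 ('B'): step: R->1, L=6; B->plug->B->R->E->L->F->refl->H->L'->A->R'->G->plug->G

Answer: CFEADCDEBG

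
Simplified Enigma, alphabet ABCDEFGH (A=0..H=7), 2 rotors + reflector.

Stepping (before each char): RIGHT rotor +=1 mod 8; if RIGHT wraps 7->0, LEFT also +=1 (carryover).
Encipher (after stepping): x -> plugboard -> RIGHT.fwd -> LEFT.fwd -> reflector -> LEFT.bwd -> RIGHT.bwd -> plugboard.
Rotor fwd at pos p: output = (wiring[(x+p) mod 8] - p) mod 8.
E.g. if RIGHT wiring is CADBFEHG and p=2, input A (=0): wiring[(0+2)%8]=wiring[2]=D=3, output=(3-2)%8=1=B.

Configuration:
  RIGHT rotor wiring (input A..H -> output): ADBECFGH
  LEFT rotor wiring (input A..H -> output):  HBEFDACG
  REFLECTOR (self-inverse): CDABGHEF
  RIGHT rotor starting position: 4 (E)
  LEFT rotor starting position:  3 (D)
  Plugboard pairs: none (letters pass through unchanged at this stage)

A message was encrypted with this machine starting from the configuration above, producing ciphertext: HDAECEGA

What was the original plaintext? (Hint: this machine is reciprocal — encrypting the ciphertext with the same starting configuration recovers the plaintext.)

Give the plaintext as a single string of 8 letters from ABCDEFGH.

Answer: EFBCGAFD

Derivation:
Char 1 ('H'): step: R->5, L=3; H->plug->H->R->F->L->E->refl->G->L'->G->R'->E->plug->E
Char 2 ('D'): step: R->6, L=3; D->plug->D->R->F->L->E->refl->G->L'->G->R'->F->plug->F
Char 3 ('A'): step: R->7, L=3; A->plug->A->R->A->L->C->refl->A->L'->B->R'->B->plug->B
Char 4 ('E'): step: R->0, L->4 (L advanced); E->plug->E->R->C->L->G->refl->E->L'->B->R'->C->plug->C
Char 5 ('C'): step: R->1, L=4; C->plug->C->R->D->L->C->refl->A->L'->G->R'->G->plug->G
Char 6 ('E'): step: R->2, L=4; E->plug->E->R->E->L->D->refl->B->L'->H->R'->A->plug->A
Char 7 ('G'): step: R->3, L=4; G->plug->G->R->A->L->H->refl->F->L'->F->R'->F->plug->F
Char 8 ('A'): step: R->4, L=4; A->plug->A->R->G->L->A->refl->C->L'->D->R'->D->plug->D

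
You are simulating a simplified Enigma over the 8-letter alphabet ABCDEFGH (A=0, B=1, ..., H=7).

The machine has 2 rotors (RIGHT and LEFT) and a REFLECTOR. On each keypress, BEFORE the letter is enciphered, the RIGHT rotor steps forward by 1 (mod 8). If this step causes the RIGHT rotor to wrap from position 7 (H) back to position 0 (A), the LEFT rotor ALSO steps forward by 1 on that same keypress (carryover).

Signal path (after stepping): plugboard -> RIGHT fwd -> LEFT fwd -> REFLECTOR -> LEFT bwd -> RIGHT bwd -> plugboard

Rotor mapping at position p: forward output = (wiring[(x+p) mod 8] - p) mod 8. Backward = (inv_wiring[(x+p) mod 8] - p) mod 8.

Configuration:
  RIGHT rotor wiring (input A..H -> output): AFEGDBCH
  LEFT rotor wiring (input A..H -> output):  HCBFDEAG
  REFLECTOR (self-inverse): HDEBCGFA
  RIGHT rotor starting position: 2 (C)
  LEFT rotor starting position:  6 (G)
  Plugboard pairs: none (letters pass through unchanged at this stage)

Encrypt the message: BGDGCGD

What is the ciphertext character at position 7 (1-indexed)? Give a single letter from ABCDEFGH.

Char 1 ('B'): step: R->3, L=6; B->plug->B->R->A->L->C->refl->E->L'->D->R'->A->plug->A
Char 2 ('G'): step: R->4, L=6; G->plug->G->R->A->L->C->refl->E->L'->D->R'->D->plug->D
Char 3 ('D'): step: R->5, L=6; D->plug->D->R->D->L->E->refl->C->L'->A->R'->E->plug->E
Char 4 ('G'): step: R->6, L=6; G->plug->G->R->F->L->H->refl->A->L'->B->R'->B->plug->B
Char 5 ('C'): step: R->7, L=6; C->plug->C->R->G->L->F->refl->G->L'->H->R'->E->plug->E
Char 6 ('G'): step: R->0, L->7 (L advanced); G->plug->G->R->C->L->D->refl->B->L'->H->R'->H->plug->H
Char 7 ('D'): step: R->1, L=7; D->plug->D->R->C->L->D->refl->B->L'->H->R'->H->plug->H

H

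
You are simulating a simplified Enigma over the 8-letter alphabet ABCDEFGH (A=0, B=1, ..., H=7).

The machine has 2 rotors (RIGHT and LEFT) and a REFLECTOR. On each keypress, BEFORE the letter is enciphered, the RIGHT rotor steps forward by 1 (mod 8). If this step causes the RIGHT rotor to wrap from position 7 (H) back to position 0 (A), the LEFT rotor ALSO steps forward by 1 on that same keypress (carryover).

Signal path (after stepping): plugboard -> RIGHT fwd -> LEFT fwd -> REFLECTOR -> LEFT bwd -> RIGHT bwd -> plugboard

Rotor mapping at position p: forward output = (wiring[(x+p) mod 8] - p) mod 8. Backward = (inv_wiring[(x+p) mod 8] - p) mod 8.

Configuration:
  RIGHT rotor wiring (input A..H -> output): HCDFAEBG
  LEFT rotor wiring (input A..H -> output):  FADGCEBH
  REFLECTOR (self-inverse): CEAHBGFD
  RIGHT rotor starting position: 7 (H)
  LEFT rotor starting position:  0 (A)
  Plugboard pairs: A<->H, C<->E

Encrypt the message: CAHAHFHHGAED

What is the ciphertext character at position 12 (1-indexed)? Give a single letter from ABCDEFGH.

Char 1 ('C'): step: R->0, L->1 (L advanced); C->plug->E->R->A->L->H->refl->D->L'->E->R'->F->plug->F
Char 2 ('A'): step: R->1, L=1; A->plug->H->R->G->L->G->refl->F->L'->C->R'->B->plug->B
Char 3 ('H'): step: R->2, L=1; H->plug->A->R->B->L->C->refl->A->L'->F->R'->G->plug->G
Char 4 ('A'): step: R->3, L=1; A->plug->H->R->A->L->H->refl->D->L'->E->R'->F->plug->F
Char 5 ('H'): step: R->4, L=1; H->plug->A->R->E->L->D->refl->H->L'->A->R'->B->plug->B
Char 6 ('F'): step: R->5, L=1; F->plug->F->R->G->L->G->refl->F->L'->C->R'->D->plug->D
Char 7 ('H'): step: R->6, L=1; H->plug->A->R->D->L->B->refl->E->L'->H->R'->F->plug->F
Char 8 ('H'): step: R->7, L=1; H->plug->A->R->H->L->E->refl->B->L'->D->R'->C->plug->E
Char 9 ('G'): step: R->0, L->2 (L advanced); G->plug->G->R->B->L->E->refl->B->L'->A->R'->E->plug->C
Char 10 ('A'): step: R->1, L=2; A->plug->H->R->G->L->D->refl->H->L'->E->R'->C->plug->E
Char 11 ('E'): step: R->2, L=2; E->plug->C->R->G->L->D->refl->H->L'->E->R'->F->plug->F
Char 12 ('D'): step: R->3, L=2; D->plug->D->R->G->L->D->refl->H->L'->E->R'->F->plug->F

F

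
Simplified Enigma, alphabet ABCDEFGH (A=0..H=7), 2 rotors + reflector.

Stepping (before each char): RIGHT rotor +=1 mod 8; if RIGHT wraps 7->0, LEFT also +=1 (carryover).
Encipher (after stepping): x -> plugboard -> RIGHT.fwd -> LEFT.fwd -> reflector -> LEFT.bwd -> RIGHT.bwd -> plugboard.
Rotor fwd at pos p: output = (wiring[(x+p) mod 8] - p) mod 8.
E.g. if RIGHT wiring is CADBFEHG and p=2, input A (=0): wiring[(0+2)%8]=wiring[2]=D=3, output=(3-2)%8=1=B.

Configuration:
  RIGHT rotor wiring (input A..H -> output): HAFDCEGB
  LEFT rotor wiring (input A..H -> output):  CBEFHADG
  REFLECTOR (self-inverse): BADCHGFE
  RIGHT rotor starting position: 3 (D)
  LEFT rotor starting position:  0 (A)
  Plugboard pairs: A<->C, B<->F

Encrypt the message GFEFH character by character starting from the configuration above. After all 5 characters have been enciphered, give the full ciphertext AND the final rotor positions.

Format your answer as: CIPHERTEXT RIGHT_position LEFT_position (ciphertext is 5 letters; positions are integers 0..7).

Answer: DHFDA 0 1

Derivation:
Char 1 ('G'): step: R->4, L=0; G->plug->G->R->B->L->B->refl->A->L'->F->R'->D->plug->D
Char 2 ('F'): step: R->5, L=0; F->plug->B->R->B->L->B->refl->A->L'->F->R'->H->plug->H
Char 3 ('E'): step: R->6, L=0; E->plug->E->R->H->L->G->refl->F->L'->D->R'->B->plug->F
Char 4 ('F'): step: R->7, L=0; F->plug->B->R->A->L->C->refl->D->L'->G->R'->D->plug->D
Char 5 ('H'): step: R->0, L->1 (L advanced); H->plug->H->R->B->L->D->refl->C->L'->F->R'->C->plug->A
Final: ciphertext=DHFDA, RIGHT=0, LEFT=1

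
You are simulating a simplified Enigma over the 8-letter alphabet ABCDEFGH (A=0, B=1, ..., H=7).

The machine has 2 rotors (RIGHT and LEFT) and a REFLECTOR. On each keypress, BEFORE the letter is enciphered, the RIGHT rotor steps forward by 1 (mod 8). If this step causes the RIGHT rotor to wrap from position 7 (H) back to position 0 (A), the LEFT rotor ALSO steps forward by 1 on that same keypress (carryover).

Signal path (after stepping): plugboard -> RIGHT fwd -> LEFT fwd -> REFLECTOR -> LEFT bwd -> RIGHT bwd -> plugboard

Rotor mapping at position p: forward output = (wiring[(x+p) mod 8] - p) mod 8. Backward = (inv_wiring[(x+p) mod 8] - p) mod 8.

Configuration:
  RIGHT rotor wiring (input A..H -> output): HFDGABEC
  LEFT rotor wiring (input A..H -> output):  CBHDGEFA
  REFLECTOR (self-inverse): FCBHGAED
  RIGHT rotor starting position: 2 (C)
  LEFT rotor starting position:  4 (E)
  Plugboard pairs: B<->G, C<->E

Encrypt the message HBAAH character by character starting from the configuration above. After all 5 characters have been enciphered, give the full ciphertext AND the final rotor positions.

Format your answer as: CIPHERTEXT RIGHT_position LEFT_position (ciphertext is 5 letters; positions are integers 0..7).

Answer: BDHDF 7 4

Derivation:
Char 1 ('H'): step: R->3, L=4; H->plug->H->R->A->L->C->refl->B->L'->C->R'->G->plug->B
Char 2 ('B'): step: R->4, L=4; B->plug->G->R->H->L->H->refl->D->L'->G->R'->D->plug->D
Char 3 ('A'): step: R->5, L=4; A->plug->A->R->E->L->G->refl->E->L'->D->R'->H->plug->H
Char 4 ('A'): step: R->6, L=4; A->plug->A->R->G->L->D->refl->H->L'->H->R'->D->plug->D
Char 5 ('H'): step: R->7, L=4; H->plug->H->R->F->L->F->refl->A->L'->B->R'->F->plug->F
Final: ciphertext=BDHDF, RIGHT=7, LEFT=4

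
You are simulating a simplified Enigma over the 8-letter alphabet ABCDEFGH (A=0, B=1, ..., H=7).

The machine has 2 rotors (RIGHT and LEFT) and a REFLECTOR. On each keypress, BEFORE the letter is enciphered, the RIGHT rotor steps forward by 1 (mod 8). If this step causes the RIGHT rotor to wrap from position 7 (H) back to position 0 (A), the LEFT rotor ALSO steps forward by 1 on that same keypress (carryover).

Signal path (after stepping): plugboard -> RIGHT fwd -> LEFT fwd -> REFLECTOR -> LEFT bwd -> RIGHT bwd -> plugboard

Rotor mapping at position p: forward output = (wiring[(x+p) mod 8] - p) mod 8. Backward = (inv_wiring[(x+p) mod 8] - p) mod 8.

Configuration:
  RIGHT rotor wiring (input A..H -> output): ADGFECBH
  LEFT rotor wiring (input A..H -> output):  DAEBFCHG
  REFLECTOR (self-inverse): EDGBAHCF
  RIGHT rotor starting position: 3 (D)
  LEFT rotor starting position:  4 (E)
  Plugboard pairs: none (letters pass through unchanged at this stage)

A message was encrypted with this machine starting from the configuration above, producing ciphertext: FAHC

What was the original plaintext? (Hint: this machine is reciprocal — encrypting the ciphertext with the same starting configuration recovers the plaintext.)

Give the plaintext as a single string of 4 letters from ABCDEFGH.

Char 1 ('F'): step: R->4, L=4; F->plug->F->R->H->L->F->refl->H->L'->E->R'->E->plug->E
Char 2 ('A'): step: R->5, L=4; A->plug->A->R->F->L->E->refl->A->L'->G->R'->E->plug->E
Char 3 ('H'): step: R->6, L=4; H->plug->H->R->E->L->H->refl->F->L'->H->R'->F->plug->F
Char 4 ('C'): step: R->7, L=4; C->plug->C->R->E->L->H->refl->F->L'->H->R'->D->plug->D

Answer: EEFD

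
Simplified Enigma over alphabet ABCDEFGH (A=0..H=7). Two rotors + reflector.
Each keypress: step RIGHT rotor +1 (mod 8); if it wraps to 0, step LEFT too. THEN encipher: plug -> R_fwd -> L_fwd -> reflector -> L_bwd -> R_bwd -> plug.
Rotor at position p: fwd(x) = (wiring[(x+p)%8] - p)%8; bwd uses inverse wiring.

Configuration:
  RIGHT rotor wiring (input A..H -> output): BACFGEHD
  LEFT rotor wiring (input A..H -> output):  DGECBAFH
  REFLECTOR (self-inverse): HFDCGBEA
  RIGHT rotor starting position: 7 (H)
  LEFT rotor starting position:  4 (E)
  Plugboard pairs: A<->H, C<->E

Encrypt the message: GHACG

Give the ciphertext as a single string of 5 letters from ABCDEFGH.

Char 1 ('G'): step: R->0, L->5 (L advanced); G->plug->G->R->H->L->E->refl->G->L'->D->R'->H->plug->A
Char 2 ('H'): step: R->1, L=5; H->plug->A->R->H->L->E->refl->G->L'->D->R'->E->plug->C
Char 3 ('A'): step: R->2, L=5; A->plug->H->R->G->L->F->refl->B->L'->E->R'->C->plug->E
Char 4 ('C'): step: R->3, L=5; C->plug->E->R->A->L->D->refl->C->L'->C->R'->A->plug->H
Char 5 ('G'): step: R->4, L=5; G->plug->G->R->G->L->F->refl->B->L'->E->R'->F->plug->F

Answer: ACEHF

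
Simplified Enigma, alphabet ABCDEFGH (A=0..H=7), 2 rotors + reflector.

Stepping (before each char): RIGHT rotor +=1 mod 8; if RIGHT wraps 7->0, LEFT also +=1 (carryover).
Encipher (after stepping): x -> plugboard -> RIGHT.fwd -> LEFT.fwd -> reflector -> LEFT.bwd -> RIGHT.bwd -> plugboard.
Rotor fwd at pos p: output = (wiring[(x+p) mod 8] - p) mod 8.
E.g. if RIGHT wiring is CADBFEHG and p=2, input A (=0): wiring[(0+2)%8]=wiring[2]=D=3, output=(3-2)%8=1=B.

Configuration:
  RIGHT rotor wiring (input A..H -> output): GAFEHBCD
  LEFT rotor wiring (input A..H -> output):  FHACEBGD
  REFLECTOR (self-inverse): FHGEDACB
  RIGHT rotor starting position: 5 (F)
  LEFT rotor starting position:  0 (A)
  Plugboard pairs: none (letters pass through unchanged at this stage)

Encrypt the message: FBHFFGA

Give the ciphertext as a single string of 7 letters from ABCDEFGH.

Char 1 ('F'): step: R->6, L=0; F->plug->F->R->G->L->G->refl->C->L'->D->R'->H->plug->H
Char 2 ('B'): step: R->7, L=0; B->plug->B->R->H->L->D->refl->E->L'->E->R'->A->plug->A
Char 3 ('H'): step: R->0, L->1 (L advanced); H->plug->H->R->D->L->D->refl->E->L'->H->R'->E->plug->E
Char 4 ('F'): step: R->1, L=1; F->plug->F->R->B->L->H->refl->B->L'->C->R'->G->plug->G
Char 5 ('F'): step: R->2, L=1; F->plug->F->R->B->L->H->refl->B->L'->C->R'->B->plug->B
Char 6 ('G'): step: R->3, L=1; G->plug->G->R->F->L->F->refl->A->L'->E->R'->B->plug->B
Char 7 ('A'): step: R->4, L=1; A->plug->A->R->D->L->D->refl->E->L'->H->R'->D->plug->D

Answer: HAEGBBD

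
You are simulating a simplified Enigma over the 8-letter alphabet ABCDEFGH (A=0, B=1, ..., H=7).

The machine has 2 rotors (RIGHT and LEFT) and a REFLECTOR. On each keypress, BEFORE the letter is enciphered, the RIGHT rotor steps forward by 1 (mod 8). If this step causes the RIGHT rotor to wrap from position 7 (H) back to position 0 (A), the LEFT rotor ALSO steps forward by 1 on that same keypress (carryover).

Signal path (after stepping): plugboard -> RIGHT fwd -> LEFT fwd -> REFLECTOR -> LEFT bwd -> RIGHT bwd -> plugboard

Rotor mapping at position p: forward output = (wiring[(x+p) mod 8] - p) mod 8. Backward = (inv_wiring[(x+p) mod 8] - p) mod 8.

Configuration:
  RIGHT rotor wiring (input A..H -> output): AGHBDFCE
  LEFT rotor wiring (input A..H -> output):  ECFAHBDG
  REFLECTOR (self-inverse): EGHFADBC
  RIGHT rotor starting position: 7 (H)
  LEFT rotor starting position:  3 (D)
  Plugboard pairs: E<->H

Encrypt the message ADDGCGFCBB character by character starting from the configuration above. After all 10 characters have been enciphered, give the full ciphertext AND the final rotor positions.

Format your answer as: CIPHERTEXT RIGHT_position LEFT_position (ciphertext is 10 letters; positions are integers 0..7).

Char 1 ('A'): step: R->0, L->4 (L advanced); A->plug->A->R->A->L->D->refl->F->L'->B->R'->D->plug->D
Char 2 ('D'): step: R->1, L=4; D->plug->D->R->C->L->H->refl->C->L'->D->R'->G->plug->G
Char 3 ('D'): step: R->2, L=4; D->plug->D->R->D->L->C->refl->H->L'->C->R'->F->plug->F
Char 4 ('G'): step: R->3, L=4; G->plug->G->R->D->L->C->refl->H->L'->C->R'->C->plug->C
Char 5 ('C'): step: R->4, L=4; C->plug->C->R->G->L->B->refl->G->L'->F->R'->H->plug->E
Char 6 ('G'): step: R->5, L=4; G->plug->G->R->E->L->A->refl->E->L'->H->R'->C->plug->C
Char 7 ('F'): step: R->6, L=4; F->plug->F->R->D->L->C->refl->H->L'->C->R'->C->plug->C
Char 8 ('C'): step: R->7, L=4; C->plug->C->R->H->L->E->refl->A->L'->E->R'->F->plug->F
Char 9 ('B'): step: R->0, L->5 (L advanced); B->plug->B->R->G->L->D->refl->F->L'->E->R'->H->plug->E
Char 10 ('B'): step: R->1, L=5; B->plug->B->R->G->L->D->refl->F->L'->E->R'->E->plug->H
Final: ciphertext=DGFCECCFEH, RIGHT=1, LEFT=5

Answer: DGFCECCFEH 1 5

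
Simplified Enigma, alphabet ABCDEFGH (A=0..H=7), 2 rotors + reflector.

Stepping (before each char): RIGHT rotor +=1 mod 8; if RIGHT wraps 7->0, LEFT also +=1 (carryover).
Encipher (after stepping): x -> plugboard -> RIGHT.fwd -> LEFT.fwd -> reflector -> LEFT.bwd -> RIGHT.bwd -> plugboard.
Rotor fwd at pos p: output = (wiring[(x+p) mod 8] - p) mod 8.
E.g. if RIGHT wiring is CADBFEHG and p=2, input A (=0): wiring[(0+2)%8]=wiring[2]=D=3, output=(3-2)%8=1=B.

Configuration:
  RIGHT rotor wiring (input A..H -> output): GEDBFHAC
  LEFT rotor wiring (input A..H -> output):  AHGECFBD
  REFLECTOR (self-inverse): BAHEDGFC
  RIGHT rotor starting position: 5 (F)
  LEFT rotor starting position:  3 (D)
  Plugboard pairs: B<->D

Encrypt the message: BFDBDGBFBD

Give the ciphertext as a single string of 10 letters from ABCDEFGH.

Char 1 ('B'): step: R->6, L=3; B->plug->D->R->G->L->E->refl->D->L'->H->R'->G->plug->G
Char 2 ('F'): step: R->7, L=3; F->plug->F->R->G->L->E->refl->D->L'->H->R'->B->plug->D
Char 3 ('D'): step: R->0, L->4 (L advanced); D->plug->B->R->E->L->E->refl->D->L'->F->R'->E->plug->E
Char 4 ('B'): step: R->1, L=4; B->plug->D->R->E->L->E->refl->D->L'->F->R'->H->plug->H
Char 5 ('D'): step: R->2, L=4; D->plug->B->R->H->L->A->refl->B->L'->B->R'->A->plug->A
Char 6 ('G'): step: R->3, L=4; G->plug->G->R->B->L->B->refl->A->L'->H->R'->E->plug->E
Char 7 ('B'): step: R->4, L=4; B->plug->D->R->G->L->C->refl->H->L'->D->R'->B->plug->D
Char 8 ('F'): step: R->5, L=4; F->plug->F->R->G->L->C->refl->H->L'->D->R'->B->plug->D
Char 9 ('B'): step: R->6, L=4; B->plug->D->R->G->L->C->refl->H->L'->D->R'->F->plug->F
Char 10 ('D'): step: R->7, L=4; D->plug->B->R->H->L->A->refl->B->L'->B->R'->H->plug->H

Answer: GDEHAEDDFH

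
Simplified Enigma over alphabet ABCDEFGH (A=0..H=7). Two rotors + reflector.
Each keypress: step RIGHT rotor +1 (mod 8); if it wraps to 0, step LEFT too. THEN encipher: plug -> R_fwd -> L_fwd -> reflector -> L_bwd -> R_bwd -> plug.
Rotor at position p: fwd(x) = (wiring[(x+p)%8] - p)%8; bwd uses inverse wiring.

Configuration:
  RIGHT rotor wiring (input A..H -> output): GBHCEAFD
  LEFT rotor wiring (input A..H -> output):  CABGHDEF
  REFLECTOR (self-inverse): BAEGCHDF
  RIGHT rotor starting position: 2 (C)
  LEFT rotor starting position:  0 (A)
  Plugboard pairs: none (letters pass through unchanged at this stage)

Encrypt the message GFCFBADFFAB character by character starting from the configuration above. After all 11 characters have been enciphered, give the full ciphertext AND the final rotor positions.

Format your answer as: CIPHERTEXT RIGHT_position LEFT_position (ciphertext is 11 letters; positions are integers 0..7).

Answer: EGBAAEHHCEF 5 1

Derivation:
Char 1 ('G'): step: R->3, L=0; G->plug->G->R->G->L->E->refl->C->L'->A->R'->E->plug->E
Char 2 ('F'): step: R->4, L=0; F->plug->F->R->F->L->D->refl->G->L'->D->R'->G->plug->G
Char 3 ('C'): step: R->5, L=0; C->plug->C->R->G->L->E->refl->C->L'->A->R'->B->plug->B
Char 4 ('F'): step: R->6, L=0; F->plug->F->R->E->L->H->refl->F->L'->H->R'->A->plug->A
Char 5 ('B'): step: R->7, L=0; B->plug->B->R->H->L->F->refl->H->L'->E->R'->A->plug->A
Char 6 ('A'): step: R->0, L->1 (L advanced); A->plug->A->R->G->L->E->refl->C->L'->E->R'->E->plug->E
Char 7 ('D'): step: R->1, L=1; D->plug->D->R->D->L->G->refl->D->L'->F->R'->H->plug->H
Char 8 ('F'): step: R->2, L=1; F->plug->F->R->B->L->A->refl->B->L'->H->R'->H->plug->H
Char 9 ('F'): step: R->3, L=1; F->plug->F->R->D->L->G->refl->D->L'->F->R'->C->plug->C
Char 10 ('A'): step: R->4, L=1; A->plug->A->R->A->L->H->refl->F->L'->C->R'->E->plug->E
Char 11 ('B'): step: R->5, L=1; B->plug->B->R->A->L->H->refl->F->L'->C->R'->F->plug->F
Final: ciphertext=EGBAAEHHCEF, RIGHT=5, LEFT=1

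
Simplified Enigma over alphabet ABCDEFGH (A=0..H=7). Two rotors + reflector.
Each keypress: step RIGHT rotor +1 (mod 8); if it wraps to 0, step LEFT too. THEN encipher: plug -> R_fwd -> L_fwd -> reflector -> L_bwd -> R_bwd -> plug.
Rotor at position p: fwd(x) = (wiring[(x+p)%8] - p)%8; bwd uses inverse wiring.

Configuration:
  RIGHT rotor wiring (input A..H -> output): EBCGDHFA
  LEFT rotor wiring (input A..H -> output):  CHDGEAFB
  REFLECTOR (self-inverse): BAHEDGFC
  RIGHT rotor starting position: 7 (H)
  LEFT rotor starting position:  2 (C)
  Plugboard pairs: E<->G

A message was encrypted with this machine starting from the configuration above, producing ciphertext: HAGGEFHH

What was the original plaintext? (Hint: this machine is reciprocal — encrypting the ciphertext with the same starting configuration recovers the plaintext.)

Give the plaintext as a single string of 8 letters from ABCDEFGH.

Answer: DGDAGCAE

Derivation:
Char 1 ('H'): step: R->0, L->3 (L advanced); H->plug->H->R->A->L->D->refl->E->L'->G->R'->D->plug->D
Char 2 ('A'): step: R->1, L=3; A->plug->A->R->A->L->D->refl->E->L'->G->R'->E->plug->G
Char 3 ('G'): step: R->2, L=3; G->plug->E->R->D->L->C->refl->H->L'->F->R'->D->plug->D
Char 4 ('G'): step: R->3, L=3; G->plug->E->R->F->L->H->refl->C->L'->D->R'->A->plug->A
Char 5 ('E'): step: R->4, L=3; E->plug->G->R->G->L->E->refl->D->L'->A->R'->E->plug->G
Char 6 ('F'): step: R->5, L=3; F->plug->F->R->F->L->H->refl->C->L'->D->R'->C->plug->C
Char 7 ('H'): step: R->6, L=3; H->plug->H->R->B->L->B->refl->A->L'->H->R'->A->plug->A
Char 8 ('H'): step: R->7, L=3; H->plug->H->R->G->L->E->refl->D->L'->A->R'->G->plug->E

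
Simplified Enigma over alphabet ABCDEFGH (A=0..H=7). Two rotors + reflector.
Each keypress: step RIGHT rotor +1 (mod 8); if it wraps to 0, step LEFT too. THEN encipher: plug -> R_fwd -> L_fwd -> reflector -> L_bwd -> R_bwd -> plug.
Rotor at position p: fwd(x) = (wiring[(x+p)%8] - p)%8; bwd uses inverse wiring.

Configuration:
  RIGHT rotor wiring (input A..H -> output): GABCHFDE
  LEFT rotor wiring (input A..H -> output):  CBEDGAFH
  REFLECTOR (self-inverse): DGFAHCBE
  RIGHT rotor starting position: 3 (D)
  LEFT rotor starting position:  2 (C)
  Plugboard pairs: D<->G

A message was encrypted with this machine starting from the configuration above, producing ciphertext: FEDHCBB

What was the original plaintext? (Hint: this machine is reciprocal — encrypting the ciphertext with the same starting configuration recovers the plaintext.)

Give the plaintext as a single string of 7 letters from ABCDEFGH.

Answer: HGEDBCE

Derivation:
Char 1 ('F'): step: R->4, L=2; F->plug->F->R->E->L->D->refl->A->L'->G->R'->H->plug->H
Char 2 ('E'): step: R->5, L=2; E->plug->E->R->D->L->G->refl->B->L'->B->R'->D->plug->G
Char 3 ('D'): step: R->6, L=2; D->plug->G->R->B->L->B->refl->G->L'->D->R'->E->plug->E
Char 4 ('H'): step: R->7, L=2; H->plug->H->R->E->L->D->refl->A->L'->G->R'->G->plug->D
Char 5 ('C'): step: R->0, L->3 (L advanced); C->plug->C->R->B->L->D->refl->A->L'->A->R'->B->plug->B
Char 6 ('B'): step: R->1, L=3; B->plug->B->R->A->L->A->refl->D->L'->B->R'->C->plug->C
Char 7 ('B'): step: R->2, L=3; B->plug->B->R->A->L->A->refl->D->L'->B->R'->E->plug->E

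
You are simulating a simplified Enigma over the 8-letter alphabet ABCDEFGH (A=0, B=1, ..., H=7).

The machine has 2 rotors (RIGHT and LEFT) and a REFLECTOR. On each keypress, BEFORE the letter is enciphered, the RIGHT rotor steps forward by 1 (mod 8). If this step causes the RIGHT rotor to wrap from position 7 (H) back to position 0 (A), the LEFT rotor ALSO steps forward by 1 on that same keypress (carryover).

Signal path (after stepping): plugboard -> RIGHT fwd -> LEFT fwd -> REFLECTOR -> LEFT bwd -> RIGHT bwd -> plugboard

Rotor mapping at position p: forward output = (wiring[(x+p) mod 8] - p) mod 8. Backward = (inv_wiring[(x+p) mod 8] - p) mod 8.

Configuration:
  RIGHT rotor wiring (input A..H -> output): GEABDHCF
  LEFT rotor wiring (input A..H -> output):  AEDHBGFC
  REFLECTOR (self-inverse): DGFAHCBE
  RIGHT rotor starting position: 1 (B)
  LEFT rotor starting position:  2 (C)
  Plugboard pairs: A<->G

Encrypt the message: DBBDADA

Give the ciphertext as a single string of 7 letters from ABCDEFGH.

Answer: AGEEGBF

Derivation:
Char 1 ('D'): step: R->2, L=2; D->plug->D->R->F->L->A->refl->D->L'->E->R'->G->plug->A
Char 2 ('B'): step: R->3, L=2; B->plug->B->R->A->L->B->refl->G->L'->G->R'->A->plug->G
Char 3 ('B'): step: R->4, L=2; B->plug->B->R->D->L->E->refl->H->L'->C->R'->E->plug->E
Char 4 ('D'): step: R->5, L=2; D->plug->D->R->B->L->F->refl->C->L'->H->R'->E->plug->E
Char 5 ('A'): step: R->6, L=2; A->plug->G->R->F->L->A->refl->D->L'->E->R'->A->plug->G
Char 6 ('D'): step: R->7, L=2; D->plug->D->R->B->L->F->refl->C->L'->H->R'->B->plug->B
Char 7 ('A'): step: R->0, L->3 (L advanced); A->plug->G->R->C->L->D->refl->A->L'->H->R'->F->plug->F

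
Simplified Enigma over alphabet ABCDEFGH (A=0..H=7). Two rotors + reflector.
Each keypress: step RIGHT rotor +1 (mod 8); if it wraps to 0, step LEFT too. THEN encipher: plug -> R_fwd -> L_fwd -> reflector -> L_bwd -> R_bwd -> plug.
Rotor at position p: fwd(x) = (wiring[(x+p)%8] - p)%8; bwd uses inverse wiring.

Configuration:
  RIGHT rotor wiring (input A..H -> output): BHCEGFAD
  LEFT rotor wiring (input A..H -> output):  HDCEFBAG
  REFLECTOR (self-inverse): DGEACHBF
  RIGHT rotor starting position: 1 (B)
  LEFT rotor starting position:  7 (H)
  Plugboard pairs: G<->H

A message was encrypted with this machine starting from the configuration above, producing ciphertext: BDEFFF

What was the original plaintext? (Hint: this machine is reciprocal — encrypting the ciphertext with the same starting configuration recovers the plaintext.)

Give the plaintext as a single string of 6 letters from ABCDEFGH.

Answer: EGDHAE

Derivation:
Char 1 ('B'): step: R->2, L=7; B->plug->B->R->C->L->E->refl->C->L'->G->R'->E->plug->E
Char 2 ('D'): step: R->3, L=7; D->plug->D->R->F->L->G->refl->B->L'->H->R'->H->plug->G
Char 3 ('E'): step: R->4, L=7; E->plug->E->R->F->L->G->refl->B->L'->H->R'->D->plug->D
Char 4 ('F'): step: R->5, L=7; F->plug->F->R->F->L->G->refl->B->L'->H->R'->G->plug->H
Char 5 ('F'): step: R->6, L=7; F->plug->F->R->G->L->C->refl->E->L'->C->R'->A->plug->A
Char 6 ('F'): step: R->7, L=7; F->plug->F->R->H->L->B->refl->G->L'->F->R'->E->plug->E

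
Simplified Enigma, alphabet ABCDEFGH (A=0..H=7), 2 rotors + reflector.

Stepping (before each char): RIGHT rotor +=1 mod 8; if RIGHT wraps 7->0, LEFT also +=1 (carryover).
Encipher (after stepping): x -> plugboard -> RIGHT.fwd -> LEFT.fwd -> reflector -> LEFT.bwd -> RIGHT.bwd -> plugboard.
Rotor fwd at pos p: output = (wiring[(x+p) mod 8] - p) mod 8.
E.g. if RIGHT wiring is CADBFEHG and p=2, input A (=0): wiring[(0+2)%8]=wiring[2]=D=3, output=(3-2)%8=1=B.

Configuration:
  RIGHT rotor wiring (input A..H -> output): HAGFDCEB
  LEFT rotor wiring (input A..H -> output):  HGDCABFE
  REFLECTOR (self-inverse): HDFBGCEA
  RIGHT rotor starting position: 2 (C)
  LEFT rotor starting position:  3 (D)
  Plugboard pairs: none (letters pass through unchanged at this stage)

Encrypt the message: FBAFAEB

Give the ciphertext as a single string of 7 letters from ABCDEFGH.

Char 1 ('F'): step: R->3, L=3; F->plug->F->R->E->L->B->refl->D->L'->G->R'->E->plug->E
Char 2 ('B'): step: R->4, L=3; B->plug->B->R->G->L->D->refl->B->L'->E->R'->F->plug->F
Char 3 ('A'): step: R->5, L=3; A->plug->A->R->F->L->E->refl->G->L'->C->R'->D->plug->D
Char 4 ('F'): step: R->6, L=3; F->plug->F->R->H->L->A->refl->H->L'->A->R'->E->plug->E
Char 5 ('A'): step: R->7, L=3; A->plug->A->R->C->L->G->refl->E->L'->F->R'->H->plug->H
Char 6 ('E'): step: R->0, L->4 (L advanced); E->plug->E->R->D->L->A->refl->H->L'->G->R'->C->plug->C
Char 7 ('B'): step: R->1, L=4; B->plug->B->R->F->L->C->refl->F->L'->B->R'->E->plug->E

Answer: EFDEHCE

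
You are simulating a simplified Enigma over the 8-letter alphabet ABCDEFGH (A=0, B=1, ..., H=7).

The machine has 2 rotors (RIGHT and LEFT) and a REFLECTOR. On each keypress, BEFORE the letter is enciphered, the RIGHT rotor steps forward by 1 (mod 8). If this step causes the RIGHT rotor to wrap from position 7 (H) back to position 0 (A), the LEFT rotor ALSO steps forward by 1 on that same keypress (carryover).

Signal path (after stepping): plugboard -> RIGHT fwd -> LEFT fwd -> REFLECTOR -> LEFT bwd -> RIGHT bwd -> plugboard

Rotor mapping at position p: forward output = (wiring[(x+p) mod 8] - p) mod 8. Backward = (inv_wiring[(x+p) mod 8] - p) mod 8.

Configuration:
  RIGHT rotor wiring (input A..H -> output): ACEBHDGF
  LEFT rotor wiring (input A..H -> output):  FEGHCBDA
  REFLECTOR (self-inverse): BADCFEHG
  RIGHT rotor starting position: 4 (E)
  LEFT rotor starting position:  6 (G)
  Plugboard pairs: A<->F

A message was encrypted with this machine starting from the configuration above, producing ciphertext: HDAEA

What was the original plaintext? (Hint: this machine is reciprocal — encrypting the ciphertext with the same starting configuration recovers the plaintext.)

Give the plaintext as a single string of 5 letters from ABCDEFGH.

Char 1 ('H'): step: R->5, L=6; H->plug->H->R->C->L->H->refl->G->L'->D->R'->D->plug->D
Char 2 ('D'): step: R->6, L=6; D->plug->D->R->E->L->A->refl->B->L'->F->R'->H->plug->H
Char 3 ('A'): step: R->7, L=6; A->plug->F->R->A->L->F->refl->E->L'->G->R'->A->plug->F
Char 4 ('E'): step: R->0, L->7 (L advanced); E->plug->E->R->H->L->E->refl->F->L'->C->R'->B->plug->B
Char 5 ('A'): step: R->1, L=7; A->plug->F->R->F->L->D->refl->C->L'->G->R'->D->plug->D

Answer: DHFBD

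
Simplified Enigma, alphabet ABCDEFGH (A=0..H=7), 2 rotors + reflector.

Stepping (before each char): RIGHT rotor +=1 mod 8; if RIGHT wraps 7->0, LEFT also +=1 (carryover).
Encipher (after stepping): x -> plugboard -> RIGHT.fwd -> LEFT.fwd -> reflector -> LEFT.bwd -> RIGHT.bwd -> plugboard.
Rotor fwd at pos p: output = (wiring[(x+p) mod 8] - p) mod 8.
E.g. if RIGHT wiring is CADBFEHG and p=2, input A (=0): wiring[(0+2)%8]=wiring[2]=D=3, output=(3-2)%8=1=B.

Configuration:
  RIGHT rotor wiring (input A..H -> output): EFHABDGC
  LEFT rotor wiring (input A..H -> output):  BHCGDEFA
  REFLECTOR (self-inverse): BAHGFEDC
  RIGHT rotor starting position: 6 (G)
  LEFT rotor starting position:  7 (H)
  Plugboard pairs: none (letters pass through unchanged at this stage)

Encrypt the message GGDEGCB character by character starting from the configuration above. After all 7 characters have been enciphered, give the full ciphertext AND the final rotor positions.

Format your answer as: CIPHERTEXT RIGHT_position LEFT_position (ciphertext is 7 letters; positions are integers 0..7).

Char 1 ('G'): step: R->7, L=7; G->plug->G->R->E->L->H->refl->C->L'->B->R'->E->plug->E
Char 2 ('G'): step: R->0, L->0 (L advanced); G->plug->G->R->G->L->F->refl->E->L'->F->R'->B->plug->B
Char 3 ('D'): step: R->1, L=0; D->plug->D->R->A->L->B->refl->A->L'->H->R'->C->plug->C
Char 4 ('E'): step: R->2, L=0; E->plug->E->R->E->L->D->refl->G->L'->D->R'->H->plug->H
Char 5 ('G'): step: R->3, L=0; G->plug->G->R->C->L->C->refl->H->L'->B->R'->F->plug->F
Char 6 ('C'): step: R->4, L=0; C->plug->C->R->C->L->C->refl->H->L'->B->R'->F->plug->F
Char 7 ('B'): step: R->5, L=0; B->plug->B->R->B->L->H->refl->C->L'->C->R'->F->plug->F
Final: ciphertext=EBCHFFF, RIGHT=5, LEFT=0

Answer: EBCHFFF 5 0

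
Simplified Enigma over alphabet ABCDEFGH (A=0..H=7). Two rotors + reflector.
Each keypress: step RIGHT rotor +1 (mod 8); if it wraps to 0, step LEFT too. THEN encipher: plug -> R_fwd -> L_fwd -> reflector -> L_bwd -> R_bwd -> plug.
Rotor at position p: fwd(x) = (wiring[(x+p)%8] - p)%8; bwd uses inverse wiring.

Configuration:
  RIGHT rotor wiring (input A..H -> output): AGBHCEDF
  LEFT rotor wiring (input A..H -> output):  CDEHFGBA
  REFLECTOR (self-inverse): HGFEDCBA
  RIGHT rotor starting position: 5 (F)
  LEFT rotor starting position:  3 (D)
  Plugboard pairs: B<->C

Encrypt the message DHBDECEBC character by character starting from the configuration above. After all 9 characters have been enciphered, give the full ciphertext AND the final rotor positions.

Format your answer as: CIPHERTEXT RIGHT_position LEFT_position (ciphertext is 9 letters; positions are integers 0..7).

Char 1 ('D'): step: R->6, L=3; D->plug->D->R->A->L->E->refl->D->L'->C->R'->C->plug->B
Char 2 ('H'): step: R->7, L=3; H->plug->H->R->E->L->F->refl->C->L'->B->R'->B->plug->C
Char 3 ('B'): step: R->0, L->4 (L advanced); B->plug->C->R->B->L->C->refl->F->L'->C->R'->E->plug->E
Char 4 ('D'): step: R->1, L=4; D->plug->D->R->B->L->C->refl->F->L'->C->R'->F->plug->F
Char 5 ('E'): step: R->2, L=4; E->plug->E->R->B->L->C->refl->F->L'->C->R'->D->plug->D
Char 6 ('C'): step: R->3, L=4; C->plug->B->R->H->L->D->refl->E->L'->D->R'->G->plug->G
Char 7 ('E'): step: R->4, L=4; E->plug->E->R->E->L->G->refl->B->L'->A->R'->B->plug->C
Char 8 ('B'): step: R->5, L=4; B->plug->C->R->A->L->B->refl->G->L'->E->R'->F->plug->F
Char 9 ('C'): step: R->6, L=4; C->plug->B->R->H->L->D->refl->E->L'->D->R'->E->plug->E
Final: ciphertext=BCEFDGCFE, RIGHT=6, LEFT=4

Answer: BCEFDGCFE 6 4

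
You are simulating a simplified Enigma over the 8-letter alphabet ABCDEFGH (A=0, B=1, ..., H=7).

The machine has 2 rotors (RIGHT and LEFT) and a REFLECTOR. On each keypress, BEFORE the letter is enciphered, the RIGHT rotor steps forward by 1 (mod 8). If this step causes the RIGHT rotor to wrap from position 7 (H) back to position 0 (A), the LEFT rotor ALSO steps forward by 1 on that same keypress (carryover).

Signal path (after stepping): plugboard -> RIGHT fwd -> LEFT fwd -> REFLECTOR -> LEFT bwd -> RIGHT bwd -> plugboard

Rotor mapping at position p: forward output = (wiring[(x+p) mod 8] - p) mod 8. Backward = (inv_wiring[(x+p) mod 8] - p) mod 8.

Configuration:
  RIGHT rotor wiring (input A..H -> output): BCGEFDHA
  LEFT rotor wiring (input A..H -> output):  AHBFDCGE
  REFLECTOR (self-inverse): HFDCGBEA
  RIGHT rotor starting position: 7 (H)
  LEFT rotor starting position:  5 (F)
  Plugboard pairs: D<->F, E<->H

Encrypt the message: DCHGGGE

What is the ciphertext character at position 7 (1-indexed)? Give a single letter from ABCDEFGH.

Char 1 ('D'): step: R->0, L->6 (L advanced); D->plug->F->R->D->L->B->refl->F->L'->G->R'->C->plug->C
Char 2 ('C'): step: R->1, L=6; C->plug->C->R->D->L->B->refl->F->L'->G->R'->F->plug->D
Char 3 ('H'): step: R->2, L=6; H->plug->E->R->F->L->H->refl->A->L'->A->R'->H->plug->E
Char 4 ('G'): step: R->3, L=6; G->plug->G->R->H->L->E->refl->G->L'->B->R'->A->plug->A
Char 5 ('G'): step: R->4, L=6; G->plug->G->R->C->L->C->refl->D->L'->E->R'->D->plug->F
Char 6 ('G'): step: R->5, L=6; G->plug->G->R->H->L->E->refl->G->L'->B->R'->F->plug->D
Char 7 ('E'): step: R->6, L=6; E->plug->H->R->F->L->H->refl->A->L'->A->R'->E->plug->H

H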